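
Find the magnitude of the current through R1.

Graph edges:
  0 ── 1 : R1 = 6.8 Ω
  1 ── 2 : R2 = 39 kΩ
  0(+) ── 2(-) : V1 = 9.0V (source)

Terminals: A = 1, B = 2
Nodal analysis, taking node 2 as the 0 V reference.
Source V1 fixes V_0 = 9 V.
KCL at each unknown node (sum of currents leaving = 0; resistances in Ω):
  Node 1: (V_1 - 9)/6.8 + (V_1 - 0)/39000 = 0
Collecting terms: 0.1471 × V_1 = 1.324  =>  V_1 = 8.998 V
I_R1 = (V_0 - V_1)/R1 = (9 - 8.998)/6.8 = 0.0002307 A
|I_R1| = 0.0002307 A

Final answer: |I_R1| = 0.0002307 A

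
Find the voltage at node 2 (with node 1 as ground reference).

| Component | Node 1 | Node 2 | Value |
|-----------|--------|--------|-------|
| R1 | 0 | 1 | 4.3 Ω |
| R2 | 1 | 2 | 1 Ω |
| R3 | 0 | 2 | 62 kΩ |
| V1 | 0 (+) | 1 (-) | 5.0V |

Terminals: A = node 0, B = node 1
Nodal analysis, taking node 1 as the 0 V reference.
Source V1 fixes V_0 = 5 V.
KCL at each unknown node (sum of currents leaving = 0; resistances in Ω):
  Node 2: (V_2 - 0)/1 + (V_2 - 5)/62000 = 0
Collecting terms: 1 × V_2 = 0.00008065  =>  V_2 = 0.00008064 V
The requested potential is V_2 = 0.00008064 V.

Final answer: V_2 = 8.064e-05 V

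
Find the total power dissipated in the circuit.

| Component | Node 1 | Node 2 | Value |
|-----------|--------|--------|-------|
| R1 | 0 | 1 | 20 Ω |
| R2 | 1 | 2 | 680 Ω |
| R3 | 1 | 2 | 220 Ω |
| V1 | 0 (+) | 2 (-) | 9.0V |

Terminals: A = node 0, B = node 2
Nodal analysis, taking node 2 as the 0 V reference.
Source V1 fixes V_0 = 9 V.
KCL at each unknown node (sum of currents leaving = 0; resistances in Ω):
  Node 1: (V_1 - 9)/20 + (V_1 - 0)/680 + (V_1 - 0)/220 = 0
Collecting terms: 0.05602 × V_1 = 0.45  =>  V_1 = 8.033 V
Power in each resistor, P = (ΔV)²/R:
  P_R1 = (9 - 8.033)²/20 = 0.04671 W
  P_R2 = (8.033 - 0)²/680 = 0.09491 W
  P_R3 = (8.033 - 0)²/220 = 0.2933 W
P_total = P_R1 + P_R2 + P_R3 = 0.435 W

Final answer: 0.435 W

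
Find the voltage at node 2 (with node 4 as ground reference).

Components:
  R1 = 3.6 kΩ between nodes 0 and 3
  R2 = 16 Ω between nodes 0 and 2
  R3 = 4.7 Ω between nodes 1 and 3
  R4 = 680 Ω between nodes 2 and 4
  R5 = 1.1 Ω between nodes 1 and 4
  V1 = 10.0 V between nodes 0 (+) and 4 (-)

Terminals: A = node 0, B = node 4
Nodal analysis, taking node 4 as the 0 V reference.
Source V1 fixes V_0 = 10 V.
KCL at each unknown node (sum of currents leaving = 0; resistances in Ω):
  Node 1: (V_1 - V_3)/4.7 + (V_1 - 0)/1.1 = 0
  Node 2: (V_2 - 10)/16 + (V_2 - 0)/680 = 0
  Node 3: (V_3 - 10)/3600 + (V_3 - V_1)/4.7 = 0
Collecting terms (coefficients in siemens):
  1.122·V_1 - 0.2128·V_3 = 0
  0.06397·V_2 = 0.625
  0.213·V_3 - 0.2128·V_1 = 0.002778
Solving these 3 simultaneous equations (Gaussian elimination) gives:
  V_1 = 0.003051 V, V_2 = 9.77 V, V_3 = 0.01609 V
The requested potential is V_2 = 9.77 V.

Final answer: V_2 = 9.77 V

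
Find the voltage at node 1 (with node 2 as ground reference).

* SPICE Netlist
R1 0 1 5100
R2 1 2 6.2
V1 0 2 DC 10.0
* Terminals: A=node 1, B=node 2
Nodal analysis, taking node 2 as the 0 V reference.
Source V1 fixes V_0 = 10 V.
KCL at each unknown node (sum of currents leaving = 0; resistances in Ω):
  Node 1: (V_1 - 10)/5100 + (V_1 - 0)/6.2 = 0
Collecting terms: 0.1615 × V_1 = 0.001961  =>  V_1 = 0.01214 V
The requested potential is V_1 = 0.01214 V.

Final answer: V_1 = 0.01214 V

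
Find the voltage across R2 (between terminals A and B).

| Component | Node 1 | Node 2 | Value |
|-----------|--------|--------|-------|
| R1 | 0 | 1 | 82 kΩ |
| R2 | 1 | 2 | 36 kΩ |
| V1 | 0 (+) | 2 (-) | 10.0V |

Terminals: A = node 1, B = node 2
R1 and R2 are in series across V1 (node 0 → node 1 → node 2), and the output A–B is taken across R2, so this is a voltage divider.
Series current: I = V1/(R1 + R2) = 10/(82000 + 36000) = 10/118000 = 0.00008475 A
V_R2 = I × R2 = V1 × R2/(R1 + R2) = 10 × 36000/118000 = 3.051 V

Final answer: 3.051 V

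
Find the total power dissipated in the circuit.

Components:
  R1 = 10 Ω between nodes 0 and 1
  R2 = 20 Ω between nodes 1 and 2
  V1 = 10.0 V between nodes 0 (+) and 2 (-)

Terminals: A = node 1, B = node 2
Nodal analysis, taking node 2 as the 0 V reference.
Source V1 fixes V_0 = 10 V.
KCL at each unknown node (sum of currents leaving = 0; resistances in Ω):
  Node 1: (V_1 - 10)/10 + (V_1 - 0)/20 = 0
Collecting terms: 0.15 × V_1 = 1  =>  V_1 = 6.667 V
Power in each resistor, P = (ΔV)²/R:
  P_R1 = (10 - 6.667)²/10 = 1.111 W
  P_R2 = (6.667 - 0)²/20 = 2.222 W
P_total = P_R1 + P_R2 = 3.333 W

Final answer: 3.333 W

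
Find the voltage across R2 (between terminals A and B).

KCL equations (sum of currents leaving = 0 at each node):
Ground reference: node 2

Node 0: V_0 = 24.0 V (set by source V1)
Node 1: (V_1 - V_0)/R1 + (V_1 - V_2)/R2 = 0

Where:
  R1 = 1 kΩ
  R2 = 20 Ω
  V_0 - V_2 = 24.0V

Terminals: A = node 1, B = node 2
R1 and R2 are in series across V1 (node 0 → node 1 → node 2), and the output A–B is taken across R2, so this is a voltage divider.
Series current: I = V1/(R1 + R2) = 24/(1000 + 20) = 24/1020 = 0.02353 A
V_R2 = I × R2 = V1 × R2/(R1 + R2) = 24 × 20/1020 = 0.4706 V

Final answer: 0.4706 V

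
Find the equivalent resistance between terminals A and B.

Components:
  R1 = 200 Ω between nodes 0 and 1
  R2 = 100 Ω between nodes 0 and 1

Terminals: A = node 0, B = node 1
Reduce the network between node 0 (A) and node 1 (B) by series/parallel combination:
  Rp1 = R1 ‖ R2 (parallel, both between nodes 0 and 1) = 1/(1/200 + 1/100) = 66.67 Ω
R_eq = 66.67 Ω

Final answer: 66.67 Ω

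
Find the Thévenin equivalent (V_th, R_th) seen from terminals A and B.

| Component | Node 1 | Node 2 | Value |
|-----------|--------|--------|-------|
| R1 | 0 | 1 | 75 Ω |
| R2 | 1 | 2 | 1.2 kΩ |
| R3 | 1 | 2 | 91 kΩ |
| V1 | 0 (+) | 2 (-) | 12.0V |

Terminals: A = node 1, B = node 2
Step 1 — V_th is the open-circuit voltage V_A - V_B (nothing connected across the terminals).
Nodal analysis, taking node 2 as the 0 V reference.
Source V1 fixes V_0 = 12 V.
KCL at each unknown node (sum of currents leaving = 0; resistances in Ω):
  Node 1: (V_1 - 12)/75 + (V_1 - 0)/1200 + (V_1 - 0)/91000 = 0
Collecting terms: 0.01418 × V_1 = 0.16  =>  V_1 = 11.29 V
V_th = V_1 - V_2 = 11.29 - 0 = 11.29 V
Step 2 — R_th: zero the source — replace V1 by a short circuit (node 2 merges into node 0) — and find the resistance seen between A (node 1) and B (node 0).
Reduce the network between node 1 (A) and node 0 (B) by series/parallel combination:
  Rp1 = R1 ‖ R2 ‖ R3 (parallel, all between nodes 0 and 1) = 1/(1/75 + 1/1200 + 1/91000) = 70.53 Ω
R_th = 70.53 Ω

Final answer: V_th = 11.29 V, R_th = 70.53 Ω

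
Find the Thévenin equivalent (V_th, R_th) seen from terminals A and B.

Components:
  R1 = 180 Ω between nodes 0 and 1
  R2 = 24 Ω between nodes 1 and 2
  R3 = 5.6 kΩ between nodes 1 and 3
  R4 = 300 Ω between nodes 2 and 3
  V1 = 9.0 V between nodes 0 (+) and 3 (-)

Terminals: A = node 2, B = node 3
Step 1 — V_th is the open-circuit voltage V_A - V_B (nothing connected across the terminals).
Nodal analysis, taking node 3 as the 0 V reference.
Source V1 fixes V_0 = 9 V.
KCL at each unknown node (sum of currents leaving = 0; resistances in Ω):
  Node 1: (V_1 - 9)/180 + (V_1 - V_2)/24 + (V_1 - 0)/5600 = 0
  Node 2: (V_2 - V_1)/24 + (V_2 - 0)/300 = 0
Collecting terms (coefficients in siemens):
  0.0474·V_1 - 0.04167·V_2 = 0.05
  0.045·V_2 - 0.04167·V_1 = 0
Determinant D = (0.0474)(0.045) - (-0.04167)(-0.04167) = 0.0003969
V_1 = [(0.05)(0.045) - (-0.04167)(0)]/D = 5.669 V
V_2 = [(0.0474)(0) - (0.05)(-0.04167)]/D = 5.249 V
V_th = V_2 - V_3 = 5.249 - 0 = 5.249 V
Step 2 — R_th: zero the source — replace V1 by a short circuit (node 3 merges into node 0) — and find the resistance seen between A (node 2) and B (node 0).
Reduce the network between node 2 (A) and node 0 (B) by series/parallel combination:
  Rp1 = R1 ‖ R3 (parallel, both between nodes 0 and 1) = 1/(1/180 + 1/5600) = 174.4 Ω
  Rs1 = R2 + Rp1 (series, joined only at node 1) = 24 + 174.4 = 198.4 Ω
  Rp2 = R4 ‖ Rs1 (parallel, both between nodes 0 and 2) = 1/(1/300 + 1/198.4) = 119.4 Ω
R_th = 119.4 Ω

Final answer: V_th = 5.249 V, R_th = 119.4 Ω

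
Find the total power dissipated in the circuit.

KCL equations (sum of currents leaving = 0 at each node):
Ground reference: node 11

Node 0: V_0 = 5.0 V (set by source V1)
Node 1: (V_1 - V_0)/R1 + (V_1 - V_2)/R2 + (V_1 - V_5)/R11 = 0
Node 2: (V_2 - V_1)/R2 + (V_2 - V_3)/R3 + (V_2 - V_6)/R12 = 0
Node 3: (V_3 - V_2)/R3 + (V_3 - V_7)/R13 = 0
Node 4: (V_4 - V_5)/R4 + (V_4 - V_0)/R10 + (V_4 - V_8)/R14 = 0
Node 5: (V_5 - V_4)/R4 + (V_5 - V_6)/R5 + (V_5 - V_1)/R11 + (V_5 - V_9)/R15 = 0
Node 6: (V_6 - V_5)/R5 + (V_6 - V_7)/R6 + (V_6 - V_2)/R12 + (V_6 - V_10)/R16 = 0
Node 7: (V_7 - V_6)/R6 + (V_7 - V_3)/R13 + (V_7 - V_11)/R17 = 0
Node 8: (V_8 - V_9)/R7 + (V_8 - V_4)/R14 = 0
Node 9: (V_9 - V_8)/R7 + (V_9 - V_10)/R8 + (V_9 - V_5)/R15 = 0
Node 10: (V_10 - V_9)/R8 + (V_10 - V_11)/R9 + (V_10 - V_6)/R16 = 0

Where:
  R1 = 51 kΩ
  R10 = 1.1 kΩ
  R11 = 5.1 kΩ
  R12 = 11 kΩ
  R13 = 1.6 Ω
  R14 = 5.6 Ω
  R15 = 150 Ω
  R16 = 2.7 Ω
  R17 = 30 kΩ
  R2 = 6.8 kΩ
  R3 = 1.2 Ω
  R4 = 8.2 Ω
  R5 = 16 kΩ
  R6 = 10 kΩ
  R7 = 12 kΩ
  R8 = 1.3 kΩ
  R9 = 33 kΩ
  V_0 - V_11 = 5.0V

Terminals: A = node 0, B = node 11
Nodal analysis, taking node 11 as the 0 V reference.
Source V1 fixes V_0 = 5 V.
KCL at each unknown node (sum of currents leaving = 0; resistances in Ω):
  Node 1: (V_1 - 5)/51000 + (V_1 - V_2)/6800 + (V_1 - V_5)/5100 = 0
  Node 2: (V_2 - V_1)/6800 + (V_2 - V_3)/1.2 + (V_2 - V_6)/11000 = 0
  Node 3: (V_3 - V_2)/1.2 + (V_3 - V_7)/1.6 = 0
  Node 4: (V_4 - V_5)/8.2 + (V_4 - 5)/1100 + (V_4 - V_8)/5.6 = 0
  Node 5: (V_5 - V_4)/8.2 + (V_5 - V_6)/16000 + (V_5 - V_1)/5100 + (V_5 - V_9)/150 = 0
  Node 6: (V_6 - V_5)/16000 + (V_6 - V_7)/10000 + (V_6 - V_2)/11000 + (V_6 - V_10)/2.7 = 0
  Node 7: (V_7 - V_6)/10000 + (V_7 - V_3)/1.6 + (V_7 - 0)/30000 = 0
  Node 8: (V_8 - V_9)/12000 + (V_8 - V_4)/5.6 = 0
  Node 9: (V_9 - V_8)/12000 + (V_9 - V_10)/1300 + (V_9 - V_5)/150 = 0
  Node 10: (V_10 - V_9)/1300 + (V_10 - 0)/33000 + (V_10 - V_6)/2.7 = 0
Collecting terms (coefficients in siemens):
  0.0003627·V_1 - 0.0001471·V_2 - 0.0001961·V_5 = 0.00009804
  0.8336·V_2 - 0.0001471·V_1 - 0.8333·V_3 - 0.00009091·V_6 = 0
  1.458·V_3 - 0.8333·V_2 - 0.625·V_7 = 0
  0.3014·V_4 - 0.122·V_5 - 0.1786·V_8 = 0.004545
  0.1289·V_5 - 0.0001961·V_1 - 0.122·V_4 - 0.0000625·V_6 - 0.006667·V_9 = 0
  0.3706·V_6 - 0.00009091·V_2 - 0.0000625·V_5 - 0.0001·V_7 - 0.3704·V_10 = 0
  0.6251·V_7 - 0.625·V_3 - 0.0001·V_6 = 0
  0.1787·V_8 - 0.1786·V_4 - 0.00008333·V_9 = 0
  0.007519·V_9 - 0.006667·V_5 - 0.00008333·V_8 - 0.0007692·V_10 = 0
  0.3712·V_10 - 0.3704·V_6 - 0.0007692·V_9 = 0
Solving these 10 simultaneous equations (Gaussian elimination) gives:
  V_1 = 4.459 V, V_2 = 4.047 V, V_3 = 4.047 V, V_4 = 4.715 V
  V_5 = 4.713 V, V_6 = 4.436 V, V_7 = 4.047 V, V_8 = 4.715 V
  V_9 = 4.685 V, V_10 = 4.436 V
Power in each resistor, P = (ΔV)²/R:
  P_R1 = (5 - 4.459)²/51000 = 0.000005747 W
  P_R2 = (4.459 - 4.047)²/6800 = 0.00002494 W
  P_R3 = (4.047 - 4.047)²/1.2 = 0.00000001105 W
  P_R4 = (4.715 - 4.713)²/8.2 = 0.0000005381 W
  P_R5 = (4.713 - 4.436)²/16000 = 0.000004807 W
  P_R6 = (4.436 - 4.047)²/10000 = 0.00001517 W
  P_R7 = (4.715 - 4.685)²/12000 = 0.00000007711 W
  P_R8 = (4.685 - 4.436)²/1300 = 0.00004763 W
  P_R9 = (4.436 - 0)²/33000 = 0.0005963 W
  P_R10 = (5 - 4.715)²/1100 = 0.00007362 W
  P_R11 = (4.459 - 4.713)²/5100 = 0.00001272 W
  P_R12 = (4.047 - 4.436)²/11000 = 0.00001377 W
  P_R13 = (4.047 - 4.047)²/1.6 = 0.00000001473 W
  P_R14 = (4.715 - 4.715)²/5.6 = 0.00000000003599 W
  P_R15 = (4.713 - 4.685)²/150 = 0.000005352 W
  P_R16 = (4.436 - 4.436)²/2.7 = 0.00000000877 W
  P_R17 = (4.047 - 0)²/30000 = 0.0005458 W
P_total = P_R1 + P_R2 + P_R3 + P_R4 + P_R5 + P_R6 + P_R7 + P_R8 + P_R9 + P_R10 + P_R11 + P_R12 + P_R13 + P_R14 + P_R15 + P_R16 + P_R17 = 0.001347 W

Final answer: 0.001347 W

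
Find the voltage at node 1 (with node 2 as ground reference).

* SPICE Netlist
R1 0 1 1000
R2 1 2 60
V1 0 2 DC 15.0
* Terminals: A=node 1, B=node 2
Nodal analysis, taking node 2 as the 0 V reference.
Source V1 fixes V_0 = 15 V.
KCL at each unknown node (sum of currents leaving = 0; resistances in Ω):
  Node 1: (V_1 - 15)/1000 + (V_1 - 0)/60 = 0
Collecting terms: 0.01767 × V_1 = 0.015  =>  V_1 = 0.8491 V
The requested potential is V_1 = 0.8491 V.

Final answer: V_1 = 0.8491 V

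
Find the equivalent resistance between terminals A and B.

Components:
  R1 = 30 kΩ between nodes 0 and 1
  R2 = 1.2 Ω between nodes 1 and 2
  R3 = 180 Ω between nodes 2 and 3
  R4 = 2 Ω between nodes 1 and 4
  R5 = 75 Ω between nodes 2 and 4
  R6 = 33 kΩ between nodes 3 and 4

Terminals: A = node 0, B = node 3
The network is not a plain series/parallel combination. Inject a 1 A test current into terminal A (node 0) and return it from terminal B (node 3); then R_eq = V_A / (1 A).
Nodal analysis, taking node 3 as the 0 V reference.
Current source I_test pushes 1 A into node 0 and draws it out of node 3.
KCL at each unknown node (sum of currents leaving = 0; resistances in Ω):
  Node 0: (V_0 - V_1)/30000 - 1 = 0
  Node 1: (V_1 - V_0)/30000 + (V_1 - V_2)/1.2 + (V_1 - V_4)/2 = 0
  Node 2: (V_2 - V_1)/1.2 + (V_2 - 0)/180 + (V_2 - V_4)/75 = 0
  Node 4: (V_4 - V_1)/2 + (V_4 - V_2)/75 + (V_4 - 0)/33000 = 0
Collecting terms (coefficients in siemens):
  0.00003333·V_0 - 0.00003333·V_1 = 1
  1.333·V_1 - 0.00003333·V_0 - 0.8333·V_2 - 0.5·V_4 = 0
  0.8522·V_2 - 0.8333·V_1 - 0.01333·V_4 = 0
  0.5134·V_4 - 0.5·V_1 - 0.01333·V_2 = 0
Solving these 4 simultaneous equations (Gaussian elimination) gives:
  V_0 = 30180 V, V_1 = 180.2 V, V_2 = 179 V, V_4 = 180.2 V
R_eq = V_0 / 1 A = 30180 Ω = 30.18 kΩ

Final answer: 30.18 kΩ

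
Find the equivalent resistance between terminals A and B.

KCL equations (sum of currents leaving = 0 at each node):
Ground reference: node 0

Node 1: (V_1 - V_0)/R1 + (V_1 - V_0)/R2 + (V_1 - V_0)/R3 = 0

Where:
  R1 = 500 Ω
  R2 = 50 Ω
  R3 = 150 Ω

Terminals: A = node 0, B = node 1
Reduce the network between node 0 (A) and node 1 (B) by series/parallel combination:
  Rp1 = R1 ‖ R2 ‖ R3 (parallel, all between nodes 0 and 1) = 1/(1/500 + 1/50 + 1/150) = 34.88 Ω
R_eq = 34.88 Ω

Final answer: 34.88 Ω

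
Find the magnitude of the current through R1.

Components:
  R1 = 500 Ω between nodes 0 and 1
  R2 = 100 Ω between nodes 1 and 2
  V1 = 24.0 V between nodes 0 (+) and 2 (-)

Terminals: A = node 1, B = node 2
Nodal analysis, taking node 2 as the 0 V reference.
Source V1 fixes V_0 = 24 V.
KCL at each unknown node (sum of currents leaving = 0; resistances in Ω):
  Node 1: (V_1 - 24)/500 + (V_1 - 0)/100 = 0
Collecting terms: 0.012 × V_1 = 0.048  =>  V_1 = 4 V
I_R1 = (V_0 - V_1)/R1 = (24 - 4)/500 = 0.04 A
|I_R1| = 0.04 A

Final answer: |I_R1| = 0.04 A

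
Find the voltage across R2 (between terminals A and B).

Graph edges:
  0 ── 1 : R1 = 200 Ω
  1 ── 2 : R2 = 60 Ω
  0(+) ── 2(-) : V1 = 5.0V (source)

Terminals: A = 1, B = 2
R1 and R2 are in series across V1 (node 0 → node 1 → node 2), and the output A–B is taken across R2, so this is a voltage divider.
Series current: I = V1/(R1 + R2) = 5/(200 + 60) = 5/260 = 0.01923 A
V_R2 = I × R2 = V1 × R2/(R1 + R2) = 5 × 60/260 = 1.154 V

Final answer: 1.154 V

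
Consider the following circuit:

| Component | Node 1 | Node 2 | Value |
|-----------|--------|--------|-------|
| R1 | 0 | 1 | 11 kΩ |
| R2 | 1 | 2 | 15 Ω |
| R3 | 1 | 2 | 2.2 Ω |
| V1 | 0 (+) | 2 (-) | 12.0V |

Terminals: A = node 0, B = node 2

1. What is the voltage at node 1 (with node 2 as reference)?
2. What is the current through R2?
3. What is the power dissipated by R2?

Nodal analysis, taking node 2 as the 0 V reference.
Source V1 fixes V_0 = 12 V.
KCL at each unknown node (sum of currents leaving = 0; resistances in Ω):
  Node 1: (V_1 - 12)/11000 + (V_1 - 0)/15 + (V_1 - 0)/2.2 = 0
Collecting terms: 0.5213 × V_1 = 0.001091  =>  V_1 = 0.002093 V
Part 1:
  Read off the nodal solution: V_1 = 0.002093 V
Part 2:
  I_R2 = (V_1 - V_2)/R2 = (0.002093 - 0)/15 = 0.0001395 A
  Magnitude: I_R2 = 0.0001395 A
Part 3:
  I_R2 = (V_1 - V_2)/R2 = (0.002093 - 0)/15 = 0.0001395 A
  P_R2 = I_R2² × R2 = (0.0001395)² × 15 = 0.0000002919 W

Final answers:
1. V_1 = 0.002093 V
2. I_R2 = 0.0001395 A
3. P_R2 = 2.919e-07 W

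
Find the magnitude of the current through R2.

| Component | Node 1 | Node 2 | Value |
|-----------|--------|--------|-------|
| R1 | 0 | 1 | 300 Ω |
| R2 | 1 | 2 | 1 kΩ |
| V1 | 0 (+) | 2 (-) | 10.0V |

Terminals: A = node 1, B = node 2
Nodal analysis, taking node 2 as the 0 V reference.
Source V1 fixes V_0 = 10 V.
KCL at each unknown node (sum of currents leaving = 0; resistances in Ω):
  Node 1: (V_1 - 10)/300 + (V_1 - 0)/1000 = 0
Collecting terms: 0.004333 × V_1 = 0.03333  =>  V_1 = 7.692 V
I_R2 = (V_1 - V_2)/R2 = (7.692 - 0)/1000 = 0.007692 A
|I_R2| = 0.007692 A

Final answer: |I_R2| = 0.007692 A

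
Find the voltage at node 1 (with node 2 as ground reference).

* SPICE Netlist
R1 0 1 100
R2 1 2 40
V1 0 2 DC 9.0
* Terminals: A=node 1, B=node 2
Nodal analysis, taking node 2 as the 0 V reference.
Source V1 fixes V_0 = 9 V.
KCL at each unknown node (sum of currents leaving = 0; resistances in Ω):
  Node 1: (V_1 - 9)/100 + (V_1 - 0)/40 = 0
Collecting terms: 0.035 × V_1 = 0.09  =>  V_1 = 2.571 V
The requested potential is V_1 = 2.571 V.

Final answer: V_1 = 2.571 V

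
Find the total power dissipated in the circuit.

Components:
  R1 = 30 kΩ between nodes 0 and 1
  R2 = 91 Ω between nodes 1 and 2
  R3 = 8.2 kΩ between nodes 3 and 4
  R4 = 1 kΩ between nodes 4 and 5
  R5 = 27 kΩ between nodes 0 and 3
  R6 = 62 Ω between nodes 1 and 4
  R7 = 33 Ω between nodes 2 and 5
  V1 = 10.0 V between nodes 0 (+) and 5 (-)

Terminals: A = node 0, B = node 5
Nodal analysis, taking node 5 as the 0 V reference.
Source V1 fixes V_0 = 10 V.
KCL at each unknown node (sum of currents leaving = 0; resistances in Ω):
  Node 1: (V_1 - 10)/30000 + (V_1 - V_2)/91 + (V_1 - V_4)/62 = 0
  Node 2: (V_2 - V_1)/91 + (V_2 - 0)/33 = 0
  Node 3: (V_3 - V_4)/8200 + (V_3 - 10)/27000 = 0
  Node 4: (V_4 - V_3)/8200 + (V_4 - 0)/1000 + (V_4 - V_1)/62 = 0
Collecting terms (coefficients in siemens):
  0.02715·V_1 - 0.01099·V_2 - 0.01613·V_4 = 0.0003333
  0.04129·V_2 - 0.01099·V_1 = 0
  0.000159·V_3 - 0.000122·V_4 = 0.0003704
  0.01725·V_4 - 0.01613·V_1 - 0.000122·V_3 = 0
Solving these 4 simultaneous equations (Gaussian elimination) gives:
  V_1 = 0.06624 V, V_2 = 0.01763 V, V_3 = 2.39 V, V_4 = 0.07882 V
Power in each resistor, P = (ΔV)²/R:
  P_R1 = (10 - 0.06624)²/30000 = 0.003289 W
  P_R2 = (0.06624 - 0.01763)²/91 = 0.00002596 W
  P_R3 = (2.39 - 0.07882)²/8200 = 0.0006514 W
  P_R4 = (0.07882 - 0)²/1000 = 0.000006213 W
  P_R5 = (10 - 2.39)²/27000 = 0.002145 W
  P_R6 = (0.06624 - 0.07882)²/62 = 0.000002556 W
  P_R7 = (0.01763 - 0)²/33 = 0.000009416 W
P_total = P_R1 + P_R2 + P_R3 + P_R4 + P_R5 + P_R6 + P_R7 = 0.00613 W

Final answer: 0.00613 W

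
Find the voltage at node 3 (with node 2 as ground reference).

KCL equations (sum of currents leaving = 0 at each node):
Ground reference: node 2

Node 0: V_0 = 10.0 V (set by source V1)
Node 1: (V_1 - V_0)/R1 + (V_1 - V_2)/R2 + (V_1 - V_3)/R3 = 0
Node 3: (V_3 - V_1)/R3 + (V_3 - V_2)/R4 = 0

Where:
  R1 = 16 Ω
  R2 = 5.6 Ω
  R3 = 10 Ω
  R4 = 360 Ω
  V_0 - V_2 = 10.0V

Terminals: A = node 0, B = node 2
Nodal analysis, taking node 2 as the 0 V reference.
Source V1 fixes V_0 = 10 V.
KCL at each unknown node (sum of currents leaving = 0; resistances in Ω):
  Node 1: (V_1 - 10)/16 + (V_1 - 0)/5.6 + (V_1 - V_3)/10 = 0
  Node 3: (V_3 - V_1)/10 + (V_3 - 0)/360 = 0
Collecting terms (coefficients in siemens):
  0.3411·V_1 - 0.1·V_3 = 0.625
  0.1028·V_3 - 0.1·V_1 = 0
Determinant D = (0.3411)(0.1028) - (-0.1)(-0.1) = 0.02505
V_1 = [(0.625)(0.1028) - (-0.1)(0)]/D = 2.564 V
V_3 = [(0.3411)(0) - (0.625)(-0.1)]/D = 2.495 V
The requested potential is V_3 = 2.495 V.

Final answer: V_3 = 2.495 V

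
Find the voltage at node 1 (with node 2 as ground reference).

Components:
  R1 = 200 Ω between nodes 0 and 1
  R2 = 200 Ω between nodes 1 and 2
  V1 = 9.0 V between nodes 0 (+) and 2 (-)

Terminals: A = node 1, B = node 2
Nodal analysis, taking node 2 as the 0 V reference.
Source V1 fixes V_0 = 9 V.
KCL at each unknown node (sum of currents leaving = 0; resistances in Ω):
  Node 1: (V_1 - 9)/200 + (V_1 - 0)/200 = 0
Collecting terms: 0.01 × V_1 = 0.045  =>  V_1 = 4.5 V
The requested potential is V_1 = 4.5 V.

Final answer: V_1 = 4.5 V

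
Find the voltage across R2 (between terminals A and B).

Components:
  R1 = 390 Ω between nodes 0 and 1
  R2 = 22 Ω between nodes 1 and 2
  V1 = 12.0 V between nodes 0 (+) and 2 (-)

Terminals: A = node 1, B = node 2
R1 and R2 are in series across V1 (node 0 → node 1 → node 2), and the output A–B is taken across R2, so this is a voltage divider.
Series current: I = V1/(R1 + R2) = 12/(390 + 22) = 12/412 = 0.02913 A
V_R2 = I × R2 = V1 × R2/(R1 + R2) = 12 × 22/412 = 0.6408 V

Final answer: 0.6408 V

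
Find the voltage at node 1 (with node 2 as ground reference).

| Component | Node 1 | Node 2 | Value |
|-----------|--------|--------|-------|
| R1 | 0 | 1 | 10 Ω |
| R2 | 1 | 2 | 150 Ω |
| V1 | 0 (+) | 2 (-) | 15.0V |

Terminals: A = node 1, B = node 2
Nodal analysis, taking node 2 as the 0 V reference.
Source V1 fixes V_0 = 15 V.
KCL at each unknown node (sum of currents leaving = 0; resistances in Ω):
  Node 1: (V_1 - 15)/10 + (V_1 - 0)/150 = 0
Collecting terms: 0.1067 × V_1 = 1.5  =>  V_1 = 14.06 V
The requested potential is V_1 = 14.06 V.

Final answer: V_1 = 14.06 V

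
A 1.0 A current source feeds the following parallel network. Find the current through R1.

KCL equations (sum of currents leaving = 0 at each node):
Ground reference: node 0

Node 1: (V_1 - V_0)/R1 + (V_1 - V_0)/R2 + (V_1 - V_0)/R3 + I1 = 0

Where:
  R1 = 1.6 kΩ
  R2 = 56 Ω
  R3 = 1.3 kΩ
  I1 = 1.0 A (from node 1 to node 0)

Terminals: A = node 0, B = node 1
All resistors sit directly between nodes 0 and 1, so they are in parallel and share one voltage V; the full source current 1 A splits among them.
1/R_par = 1/1600 + 1/56 + 1/1300 = 0.01925 S  =>  R_par = 51.94 Ω
V = I × R_par = 1 × 51.94 = 51.94 V
I_R1 = V/R1 = 51.94/1600 = 0.03247 A

Final answer: 0.03247 A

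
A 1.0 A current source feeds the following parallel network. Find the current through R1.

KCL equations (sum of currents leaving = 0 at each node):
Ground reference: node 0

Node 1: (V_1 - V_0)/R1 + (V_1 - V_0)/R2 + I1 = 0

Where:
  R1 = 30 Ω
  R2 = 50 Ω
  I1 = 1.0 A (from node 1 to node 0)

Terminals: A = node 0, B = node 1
All resistors sit directly between nodes 0 and 1, so they are in parallel and share one voltage V; the full source current 1 A splits among them.
1/R_par = 1/30 + 1/50 = 0.05333 S  =>  R_par = 18.75 Ω
V = I × R_par = 1 × 18.75 = 18.75 V
I_R1 = V/R1 = 18.75/30 = 0.625 A

Final answer: 0.625 A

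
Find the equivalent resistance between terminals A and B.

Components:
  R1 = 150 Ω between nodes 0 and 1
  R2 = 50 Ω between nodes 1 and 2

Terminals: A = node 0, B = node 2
Reduce the network between node 0 (A) and node 2 (B) by series/parallel combination:
  Rs1 = R1 + R2 (series, joined only at node 1) = 150 + 50 = 200 Ω
R_eq = 200 Ω

Final answer: 200 Ω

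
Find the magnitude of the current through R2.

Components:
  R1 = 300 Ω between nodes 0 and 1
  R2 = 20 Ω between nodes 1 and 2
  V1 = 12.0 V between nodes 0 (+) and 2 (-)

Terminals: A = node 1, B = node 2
Nodal analysis, taking node 2 as the 0 V reference.
Source V1 fixes V_0 = 12 V.
KCL at each unknown node (sum of currents leaving = 0; resistances in Ω):
  Node 1: (V_1 - 12)/300 + (V_1 - 0)/20 = 0
Collecting terms: 0.05333 × V_1 = 0.04  =>  V_1 = 0.75 V
I_R2 = (V_1 - V_2)/R2 = (0.75 - 0)/20 = 0.0375 A
|I_R2| = 0.0375 A

Final answer: |I_R2| = 0.0375 A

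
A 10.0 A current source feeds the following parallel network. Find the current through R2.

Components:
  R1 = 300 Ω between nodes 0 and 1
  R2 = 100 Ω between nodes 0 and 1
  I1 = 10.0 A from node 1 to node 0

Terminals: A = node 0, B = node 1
All resistors sit directly between nodes 0 and 1, so they are in parallel and share one voltage V; the full source current 10 A splits among them.
1/R_par = 1/300 + 1/100 = 0.01333 S  =>  R_par = 75 Ω
V = I × R_par = 10 × 75 = 750 V
I_R2 = V/R2 = 750/100 = 7.5 A

Final answer: 7.5 A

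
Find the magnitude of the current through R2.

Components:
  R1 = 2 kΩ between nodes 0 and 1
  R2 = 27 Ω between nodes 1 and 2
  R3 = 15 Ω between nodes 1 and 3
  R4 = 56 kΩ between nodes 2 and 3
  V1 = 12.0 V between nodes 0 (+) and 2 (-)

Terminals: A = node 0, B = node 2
Nodal analysis, taking node 2 as the 0 V reference.
Source V1 fixes V_0 = 12 V.
KCL at each unknown node (sum of currents leaving = 0; resistances in Ω):
  Node 1: (V_1 - 12)/2000 + (V_1 - 0)/27 + (V_1 - V_3)/15 = 0
  Node 3: (V_3 - V_1)/15 + (V_3 - 0)/56000 = 0
Collecting terms (coefficients in siemens):
  0.1042·V_1 - 0.06667·V_3 = 0.006
  0.06668·V_3 - 0.06667·V_1 = 0
Determinant D = (0.1042)(0.06668) - (-0.06667)(-0.06667) = 0.002504
V_1 = [(0.006)(0.06668) - (-0.06667)(0)]/D = 0.1598 V
V_3 = [(0.1042)(0) - (0.006)(-0.06667)]/D = 0.1597 V
I_R2 = (V_1 - V_2)/R2 = (0.1598 - 0)/27 = 0.005917 A
|I_R2| = 0.005917 A

Final answer: |I_R2| = 0.005917 A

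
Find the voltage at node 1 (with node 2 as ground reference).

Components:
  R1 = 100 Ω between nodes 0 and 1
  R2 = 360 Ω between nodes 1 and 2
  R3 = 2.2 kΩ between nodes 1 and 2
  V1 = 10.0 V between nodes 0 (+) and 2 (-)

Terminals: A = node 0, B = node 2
Nodal analysis, taking node 2 as the 0 V reference.
Source V1 fixes V_0 = 10 V.
KCL at each unknown node (sum of currents leaving = 0; resistances in Ω):
  Node 1: (V_1 - 10)/100 + (V_1 - 0)/360 + (V_1 - 0)/2200 = 0
Collecting terms: 0.01323 × V_1 = 0.1  =>  V_1 = 7.557 V
The requested potential is V_1 = 7.557 V.

Final answer: V_1 = 7.557 V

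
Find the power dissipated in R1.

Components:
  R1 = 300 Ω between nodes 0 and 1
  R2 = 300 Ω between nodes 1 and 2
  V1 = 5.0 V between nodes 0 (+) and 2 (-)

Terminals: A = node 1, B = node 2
Nodal analysis, taking node 2 as the 0 V reference.
Source V1 fixes V_0 = 5 V.
KCL at each unknown node (sum of currents leaving = 0; resistances in Ω):
  Node 1: (V_1 - 5)/300 + (V_1 - 0)/300 = 0
Collecting terms: 0.006667 × V_1 = 0.01667  =>  V_1 = 2.5 V
I_R1 = (V_0 - V_1)/R1 = (5 - 2.5)/300 = 0.008333 A
P_R1 = I_R1² × R1 = (0.008333)² × 300 = 0.02083 W

Final answer: 0.02083 W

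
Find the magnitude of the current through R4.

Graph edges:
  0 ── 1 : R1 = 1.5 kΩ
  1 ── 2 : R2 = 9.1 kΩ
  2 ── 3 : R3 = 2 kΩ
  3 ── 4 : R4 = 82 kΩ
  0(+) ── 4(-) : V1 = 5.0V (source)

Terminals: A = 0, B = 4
Nodal analysis, taking node 4 as the 0 V reference.
Source V1 fixes V_0 = 5 V.
KCL at each unknown node (sum of currents leaving = 0; resistances in Ω):
  Node 1: (V_1 - 5)/1500 + (V_1 - V_2)/9100 = 0
  Node 2: (V_2 - V_1)/9100 + (V_2 - V_3)/2000 = 0
  Node 3: (V_3 - V_2)/2000 + (V_3 - 0)/82000 = 0
Collecting terms (coefficients in siemens):
  0.0007766·V_1 - 0.0001099·V_2 = 0.003333
  0.0006099·V_2 - 0.0001099·V_1 - 0.0005·V_3 = 0
  0.0005122·V_3 - 0.0005·V_2 = 0
Solving these 3 simultaneous equations (Gaussian elimination) gives:
  V_1 = 4.921 V, V_2 = 4.44 V, V_3 = 4.334 V
I_R4 = (V_3 - V_4)/R4 = (4.334 - 0)/82000 = 0.00005285 A
|I_R4| = 0.00005285 A

Final answer: |I_R4| = 5.285e-05 A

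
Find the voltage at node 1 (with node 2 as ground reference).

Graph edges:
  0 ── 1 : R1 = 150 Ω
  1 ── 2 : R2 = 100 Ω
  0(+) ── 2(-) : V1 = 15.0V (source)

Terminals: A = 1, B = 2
Nodal analysis, taking node 2 as the 0 V reference.
Source V1 fixes V_0 = 15 V.
KCL at each unknown node (sum of currents leaving = 0; resistances in Ω):
  Node 1: (V_1 - 15)/150 + (V_1 - 0)/100 = 0
Collecting terms: 0.01667 × V_1 = 0.1  =>  V_1 = 6 V
The requested potential is V_1 = 6 V.

Final answer: V_1 = 6 V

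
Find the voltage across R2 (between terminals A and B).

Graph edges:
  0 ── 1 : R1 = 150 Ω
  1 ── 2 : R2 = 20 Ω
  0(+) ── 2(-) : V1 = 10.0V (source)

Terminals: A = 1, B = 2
R1 and R2 are in series across V1 (node 0 → node 1 → node 2), and the output A–B is taken across R2, so this is a voltage divider.
Series current: I = V1/(R1 + R2) = 10/(150 + 20) = 10/170 = 0.05882 A
V_R2 = I × R2 = V1 × R2/(R1 + R2) = 10 × 20/170 = 1.176 V

Final answer: 1.176 V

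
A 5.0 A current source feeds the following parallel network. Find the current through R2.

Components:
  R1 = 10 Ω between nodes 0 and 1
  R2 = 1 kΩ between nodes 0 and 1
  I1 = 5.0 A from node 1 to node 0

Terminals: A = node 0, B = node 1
All resistors sit directly between nodes 0 and 1, so they are in parallel and share one voltage V; the full source current 5 A splits among them.
1/R_par = 1/10 + 1/1000 = 0.101 S  =>  R_par = 9.901 Ω
V = I × R_par = 5 × 9.901 = 49.5 V
I_R2 = V/R2 = 49.5/1000 = 0.0495 A

Final answer: 0.0495 A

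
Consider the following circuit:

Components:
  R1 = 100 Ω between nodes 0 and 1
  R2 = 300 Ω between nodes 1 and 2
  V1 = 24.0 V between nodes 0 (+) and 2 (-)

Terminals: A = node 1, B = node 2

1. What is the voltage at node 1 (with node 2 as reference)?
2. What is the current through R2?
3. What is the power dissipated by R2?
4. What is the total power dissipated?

Nodal analysis, taking node 2 as the 0 V reference.
Source V1 fixes V_0 = 24 V.
KCL at each unknown node (sum of currents leaving = 0; resistances in Ω):
  Node 1: (V_1 - 24)/100 + (V_1 - 0)/300 = 0
Collecting terms: 0.01333 × V_1 = 0.24  =>  V_1 = 18 V
Part 1:
  Read off the nodal solution: V_1 = 18 V
Part 2:
  I_R2 = (V_1 - V_2)/R2 = (18 - 0)/300 = 0.06 A
  Magnitude: I_R2 = 0.06 A
Part 3:
  I_R2 = (V_1 - V_2)/R2 = (18 - 0)/300 = 0.06 A
  P_R2 = I_R2² × R2 = (0.06)² × 300 = 1.08 W
Part 4:
  Power in each resistor, P = (ΔV)²/R:
    P_R1 = (24 - 18)²/100 = 0.36 W
    P_R2 = (18 - 0)²/300 = 1.08 W
  P_total = P_R1 + P_R2 = 1.44 W

Final answers:
1. V_1 = 18 V
2. I_R2 = 0.06 A
3. P_R2 = 1.08 W
4. P_total = 1.44 W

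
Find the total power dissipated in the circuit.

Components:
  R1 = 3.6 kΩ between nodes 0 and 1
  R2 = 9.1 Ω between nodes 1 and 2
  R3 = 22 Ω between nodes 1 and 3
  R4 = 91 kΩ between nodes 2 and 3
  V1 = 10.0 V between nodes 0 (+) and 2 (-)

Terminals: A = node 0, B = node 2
Nodal analysis, taking node 2 as the 0 V reference.
Source V1 fixes V_0 = 10 V.
KCL at each unknown node (sum of currents leaving = 0; resistances in Ω):
  Node 1: (V_1 - 10)/3600 + (V_1 - 0)/9.1 + (V_1 - V_3)/22 = 0
  Node 3: (V_3 - V_1)/22 + (V_3 - 0)/91000 = 0
Collecting terms (coefficients in siemens):
  0.1556·V_1 - 0.04545·V_3 = 0.002778
  0.04547·V_3 - 0.04545·V_1 = 0
Determinant D = (0.1556)(0.04547) - (-0.04545)(-0.04545) = 0.005009
V_1 = [(0.002778)(0.04547) - (-0.04545)(0)]/D = 0.02521 V
V_3 = [(0.1556)(0) - (0.002778)(-0.04545)]/D = 0.02521 V
Power in each resistor, P = (ΔV)²/R:
  P_R1 = (10 - 0.02521)²/3600 = 0.02764 W
  P_R2 = (0.02521 - 0)²/9.1 = 0.00006985 W
  P_R3 = (0.02521 - 0.02521)²/22 = 0.000000000001688 W
  P_R4 = (0 - 0.02521)²/91000 = 0.000000006981 W
P_total = P_R1 + P_R2 + P_R3 + P_R4 = 0.02771 W

Final answer: 0.02771 W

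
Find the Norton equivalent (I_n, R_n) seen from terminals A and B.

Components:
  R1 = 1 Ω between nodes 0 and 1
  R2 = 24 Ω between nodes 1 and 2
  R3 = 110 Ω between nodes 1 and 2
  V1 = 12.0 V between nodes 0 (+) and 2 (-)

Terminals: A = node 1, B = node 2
Find the Thévenin equivalent first; then I_n = V_th/R_th and R_n = R_th.
Step 1 — V_th is the open-circuit voltage V_A - V_B (nothing connected across the terminals).
Nodal analysis, taking node 2 as the 0 V reference.
Source V1 fixes V_0 = 12 V.
KCL at each unknown node (sum of currents leaving = 0; resistances in Ω):
  Node 1: (V_1 - 12)/1 + (V_1 - 0)/24 + (V_1 - 0)/110 = 0
Collecting terms: 1.051 × V_1 = 12  =>  V_1 = 11.42 V
V_th = V_1 - V_2 = 11.42 - 0 = 11.42 V
Step 2 — R_th: zero the source — replace V1 by a short circuit (node 2 merges into node 0) — and find the resistance seen between A (node 1) and B (node 0).
Reduce the network between node 1 (A) and node 0 (B) by series/parallel combination:
  Rp1 = R1 ‖ R2 ‖ R3 (parallel, all between nodes 0 and 1) = 1/(1/1 + 1/24 + 1/110) = 0.9517 Ω
R_th = 0.9517 Ω
I_n = V_th/R_th = 11.42/0.9517 = 12 A, and R_n = R_th = 0.9517 Ω

Final answer: I_n = 12 A, R_n = 0.9517 Ω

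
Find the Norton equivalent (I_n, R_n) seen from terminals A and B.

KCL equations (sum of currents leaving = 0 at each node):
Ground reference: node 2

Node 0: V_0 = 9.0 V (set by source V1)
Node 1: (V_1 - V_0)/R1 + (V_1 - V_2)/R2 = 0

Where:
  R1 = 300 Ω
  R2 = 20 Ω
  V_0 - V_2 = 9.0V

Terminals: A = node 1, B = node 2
Find the Thévenin equivalent first; then I_n = V_th/R_th and R_n = R_th.
Step 1 — V_th is the open-circuit voltage V_A - V_B (nothing connected across the terminals).
Nodal analysis, taking node 2 as the 0 V reference.
Source V1 fixes V_0 = 9 V.
KCL at each unknown node (sum of currents leaving = 0; resistances in Ω):
  Node 1: (V_1 - 9)/300 + (V_1 - 0)/20 = 0
Collecting terms: 0.05333 × V_1 = 0.03  =>  V_1 = 0.5625 V
V_th = V_1 - V_2 = 0.5625 - 0 = 0.5625 V
Step 2 — R_th: zero the source — replace V1 by a short circuit (node 2 merges into node 0) — and find the resistance seen between A (node 1) and B (node 0).
Reduce the network between node 1 (A) and node 0 (B) by series/parallel combination:
  Rp1 = R1 ‖ R2 (parallel, both between nodes 0 and 1) = 1/(1/300 + 1/20) = 18.75 Ω
R_th = 18.75 Ω
I_n = V_th/R_th = 0.5625/18.75 = 0.03 A, and R_n = R_th = 18.75 Ω

Final answer: I_n = 0.03 A, R_n = 18.75 Ω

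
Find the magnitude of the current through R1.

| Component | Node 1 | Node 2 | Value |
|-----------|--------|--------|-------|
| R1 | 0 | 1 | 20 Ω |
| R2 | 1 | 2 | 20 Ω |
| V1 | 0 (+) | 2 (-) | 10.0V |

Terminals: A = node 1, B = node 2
Nodal analysis, taking node 2 as the 0 V reference.
Source V1 fixes V_0 = 10 V.
KCL at each unknown node (sum of currents leaving = 0; resistances in Ω):
  Node 1: (V_1 - 10)/20 + (V_1 - 0)/20 = 0
Collecting terms: 0.1 × V_1 = 0.5  =>  V_1 = 5 V
I_R1 = (V_0 - V_1)/R1 = (10 - 5)/20 = 0.25 A
|I_R1| = 0.25 A

Final answer: |I_R1| = 0.25 A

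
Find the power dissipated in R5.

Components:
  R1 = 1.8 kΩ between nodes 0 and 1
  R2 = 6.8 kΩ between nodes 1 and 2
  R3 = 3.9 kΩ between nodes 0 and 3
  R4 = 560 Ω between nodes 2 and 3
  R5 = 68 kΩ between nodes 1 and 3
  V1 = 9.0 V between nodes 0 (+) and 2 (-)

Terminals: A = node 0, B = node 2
Nodal analysis, taking node 2 as the 0 V reference.
Source V1 fixes V_0 = 9 V.
KCL at each unknown node (sum of currents leaving = 0; resistances in Ω):
  Node 1: (V_1 - 9)/1800 + (V_1 - 0)/6800 + (V_1 - V_3)/68000 = 0
  Node 3: (V_3 - 9)/3900 + (V_3 - 0)/560 + (V_3 - V_1)/68000 = 0
Collecting terms (coefficients in siemens):
  0.0007173·V_1 - 0.00001471·V_3 = 0.005
  0.002057·V_3 - 0.00001471·V_1 = 0.002308
Determinant D = (0.0007173)(0.002057) - (-0.00001471)(-0.00001471) = 0.000001475
V_1 = [(0.005)(0.002057) - (-0.00001471)(0.002308)]/D = 6.994 V
V_3 = [(0.0007173)(0.002308) - (0.005)(-0.00001471)]/D = 1.172 V
I_R5 = (V_1 - V_3)/R5 = (6.994 - 1.172)/68000 = 0.00008562 A
P_R5 = I_R5² × R5 = (0.00008562)² × 68000 = 0.0004985 W

Final answer: 0.0004985 W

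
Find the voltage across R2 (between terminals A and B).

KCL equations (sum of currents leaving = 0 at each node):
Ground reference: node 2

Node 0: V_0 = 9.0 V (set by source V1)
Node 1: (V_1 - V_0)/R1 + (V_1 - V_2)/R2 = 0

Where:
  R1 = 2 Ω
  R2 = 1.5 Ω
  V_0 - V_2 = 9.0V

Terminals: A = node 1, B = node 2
R1 and R2 are in series across V1 (node 0 → node 1 → node 2), and the output A–B is taken across R2, so this is a voltage divider.
Series current: I = V1/(R1 + R2) = 9/(2 + 1.5) = 9/3.5 = 2.571 A
V_R2 = I × R2 = V1 × R2/(R1 + R2) = 9 × 1.5/3.5 = 3.857 V

Final answer: 3.857 V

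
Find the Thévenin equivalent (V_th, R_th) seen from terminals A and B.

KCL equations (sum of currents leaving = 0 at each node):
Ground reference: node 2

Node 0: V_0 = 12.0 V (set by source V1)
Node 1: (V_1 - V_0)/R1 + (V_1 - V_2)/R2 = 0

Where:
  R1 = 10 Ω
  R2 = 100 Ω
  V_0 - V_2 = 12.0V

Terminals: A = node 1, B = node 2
Step 1 — V_th is the open-circuit voltage V_A - V_B (nothing connected across the terminals).
Nodal analysis, taking node 2 as the 0 V reference.
Source V1 fixes V_0 = 12 V.
KCL at each unknown node (sum of currents leaving = 0; resistances in Ω):
  Node 1: (V_1 - 12)/10 + (V_1 - 0)/100 = 0
Collecting terms: 0.11 × V_1 = 1.2  =>  V_1 = 10.91 V
V_th = V_1 - V_2 = 10.91 - 0 = 10.91 V
Step 2 — R_th: zero the source — replace V1 by a short circuit (node 2 merges into node 0) — and find the resistance seen between A (node 1) and B (node 0).
Reduce the network between node 1 (A) and node 0 (B) by series/parallel combination:
  Rp1 = R1 ‖ R2 (parallel, both between nodes 0 and 1) = 1/(1/10 + 1/100) = 9.091 Ω
R_th = 9.091 Ω

Final answer: V_th = 10.91 V, R_th = 9.091 Ω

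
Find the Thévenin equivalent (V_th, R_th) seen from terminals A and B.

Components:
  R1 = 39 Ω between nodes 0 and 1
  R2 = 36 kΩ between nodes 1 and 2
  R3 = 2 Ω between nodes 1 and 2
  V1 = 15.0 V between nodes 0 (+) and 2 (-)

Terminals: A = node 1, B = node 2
Step 1 — V_th is the open-circuit voltage V_A - V_B (nothing connected across the terminals).
Nodal analysis, taking node 2 as the 0 V reference.
Source V1 fixes V_0 = 15 V.
KCL at each unknown node (sum of currents leaving = 0; resistances in Ω):
  Node 1: (V_1 - 15)/39 + (V_1 - 0)/36000 + (V_1 - 0)/2 = 0
Collecting terms: 0.5257 × V_1 = 0.3846  =>  V_1 = 0.7317 V
V_th = V_1 - V_2 = 0.7317 - 0 = 0.7317 V
Step 2 — R_th: zero the source — replace V1 by a short circuit (node 2 merges into node 0) — and find the resistance seen between A (node 1) and B (node 0).
Reduce the network between node 1 (A) and node 0 (B) by series/parallel combination:
  Rp1 = R1 ‖ R2 ‖ R3 (parallel, all between nodes 0 and 1) = 1/(1/39 + 1/36000 + 1/2) = 1.902 Ω
R_th = 1.902 Ω

Final answer: V_th = 0.7317 V, R_th = 1.902 Ω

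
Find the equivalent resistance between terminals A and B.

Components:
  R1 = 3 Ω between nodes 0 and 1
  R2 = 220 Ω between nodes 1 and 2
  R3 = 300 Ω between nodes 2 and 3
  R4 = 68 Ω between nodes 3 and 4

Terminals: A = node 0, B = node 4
Reduce the network between node 0 (A) and node 4 (B) by series/parallel combination:
  Rs1 = R1 + R2 (series, joined only at node 1) = 3 + 220 = 223 Ω
  Rs2 = R3 + Rs1 (series, joined only at node 2) = 300 + 223 = 523 Ω
  Rs3 = R4 + Rs2 (series, joined only at node 3) = 68 + 523 = 591 Ω
R_eq = 591 Ω

Final answer: 591 Ω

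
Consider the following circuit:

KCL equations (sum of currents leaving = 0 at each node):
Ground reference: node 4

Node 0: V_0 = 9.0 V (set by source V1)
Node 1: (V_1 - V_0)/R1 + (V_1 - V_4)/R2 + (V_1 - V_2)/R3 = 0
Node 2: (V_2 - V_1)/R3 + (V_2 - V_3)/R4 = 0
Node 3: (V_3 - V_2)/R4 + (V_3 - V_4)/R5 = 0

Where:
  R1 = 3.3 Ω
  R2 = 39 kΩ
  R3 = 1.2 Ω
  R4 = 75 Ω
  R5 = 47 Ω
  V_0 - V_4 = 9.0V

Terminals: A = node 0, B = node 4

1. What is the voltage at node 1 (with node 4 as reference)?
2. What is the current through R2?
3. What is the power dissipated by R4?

Nodal analysis, taking node 4 as the 0 V reference.
Source V1 fixes V_0 = 9 V.
KCL at each unknown node (sum of currents leaving = 0; resistances in Ω):
  Node 1: (V_1 - 9)/3.3 + (V_1 - 0)/39000 + (V_1 - V_2)/1.2 = 0
  Node 2: (V_2 - V_1)/1.2 + (V_2 - V_3)/75 = 0
  Node 3: (V_3 - V_2)/75 + (V_3 - 0)/47 = 0
Collecting terms (coefficients in siemens):
  1.136·V_1 - 0.8333·V_2 = 2.727
  0.8467·V_2 - 0.8333·V_1 - 0.01333·V_3 = 0
  0.03461·V_3 - 0.01333·V_2 = 0
Solving these 3 simultaneous equations (Gaussian elimination) gives:
  V_1 = 8.764 V, V_2 = 8.679 V, V_3 = 3.344 V
Part 1:
  Read off the nodal solution: V_1 = 8.764 V
Part 2:
  I_R2 = (V_1 - V_4)/R2 = (8.764 - 0)/39000 = 0.0002247 A
  Magnitude: I_R2 = 0.0002247 A
Part 3:
  I_R4 = (V_2 - V_3)/R4 = (8.679 - 3.344)/75 = 0.07114 A
  P_R4 = I_R4² × R4 = (0.07114)² × 75 = 0.3796 W

Final answers:
1. V_1 = 8.764 V
2. I_R2 = 0.0002247 A
3. P_R4 = 0.3796 W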